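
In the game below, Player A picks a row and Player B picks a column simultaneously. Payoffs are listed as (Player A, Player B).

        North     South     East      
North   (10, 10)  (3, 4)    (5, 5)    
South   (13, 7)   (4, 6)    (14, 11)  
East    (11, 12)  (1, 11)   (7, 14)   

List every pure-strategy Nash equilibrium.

(South, East)

A profile is a Nash equilibrium when each player is best-responding to the other.
Player A's best responses — vs North: South (payoff 13); vs South: South (payoff 4); vs East: South (payoff 14).
Player B's best responses — vs North: North (payoff 10); vs South: East (payoff 11); vs East: East (payoff 14).
The only mutual best response is (South, East); neither player gains by switching there.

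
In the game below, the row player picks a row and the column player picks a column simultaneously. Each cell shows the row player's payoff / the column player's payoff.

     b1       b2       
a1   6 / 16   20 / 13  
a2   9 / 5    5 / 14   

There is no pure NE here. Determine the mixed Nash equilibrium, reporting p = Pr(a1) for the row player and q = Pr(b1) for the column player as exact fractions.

Each player's mixing probability is pinned down by making the *other* player indifferent.
The column player indifferent between b1 and b2: p·16 + (1−p)·5 = p·13 + (1−p)·14 ⟹ 5 + 11p = 14 + (-1)p ⟹ p = 3/4.
The row player indifferent between a1 and a2: q·6 + (1−q)·20 = q·9 + (1−q)·5 ⟹ 20 + (-14)q = 5 + 4q ⟹ q = 5/6.

p = 3/4, q = 5/6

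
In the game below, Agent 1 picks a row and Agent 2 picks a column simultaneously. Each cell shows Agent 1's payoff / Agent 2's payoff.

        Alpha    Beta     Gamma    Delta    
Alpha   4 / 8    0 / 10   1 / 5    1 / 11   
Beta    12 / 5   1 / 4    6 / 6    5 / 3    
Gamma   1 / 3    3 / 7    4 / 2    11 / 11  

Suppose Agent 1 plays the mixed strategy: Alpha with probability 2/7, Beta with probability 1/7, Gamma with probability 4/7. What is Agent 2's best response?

Agent 2's best reply maximizes expected payoff against the mix.
Alpha: (2/7)·8 + (1/7)·5 + (4/7)·3 = 33/7
Beta: (2/7)·10 + (1/7)·4 + (4/7)·7 = 52/7
Gamma: (2/7)·5 + (1/7)·6 + (4/7)·2 = 24/7
Delta: (2/7)·11 + (1/7)·3 + (4/7)·11 = 69/7
Highest expected payoff is 69/7, from Delta.

Delta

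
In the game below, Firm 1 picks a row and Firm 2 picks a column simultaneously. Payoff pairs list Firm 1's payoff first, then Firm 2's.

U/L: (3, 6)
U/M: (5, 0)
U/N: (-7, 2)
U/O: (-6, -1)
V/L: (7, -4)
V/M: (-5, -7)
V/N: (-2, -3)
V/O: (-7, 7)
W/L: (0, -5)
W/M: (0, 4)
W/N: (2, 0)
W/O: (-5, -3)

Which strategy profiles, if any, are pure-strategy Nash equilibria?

Find each player's best response to every opponent strategy; NE are the intersections.
Firm 1's best responses — vs L: V (payoff 7); vs M: U (payoff 5); vs N: W (payoff 2); vs O: W (payoff -5).
Firm 2's best responses — vs U: L (payoff 6); vs V: O (payoff 7); vs W: M (payoff 4).
No cell has both players best-responding. For instance, Firm 1's best reply to M is U, but against U Firm 2 prefers L over M.

No pure-strategy Nash equilibrium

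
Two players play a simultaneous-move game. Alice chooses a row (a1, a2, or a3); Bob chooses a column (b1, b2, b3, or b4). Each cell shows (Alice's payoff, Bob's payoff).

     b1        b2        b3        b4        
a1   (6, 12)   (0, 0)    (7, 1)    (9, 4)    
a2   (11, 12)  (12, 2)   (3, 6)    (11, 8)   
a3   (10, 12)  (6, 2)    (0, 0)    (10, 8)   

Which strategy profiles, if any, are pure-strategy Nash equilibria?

A profile is a Nash equilibrium when each player is best-responding to the other.
Alice's best responses — vs b1: a2 (payoff 11); vs b2: a2 (payoff 12); vs b3: a1 (payoff 7); vs b4: a2 (payoff 11).
Bob's best responses — vs a1: b1 (payoff 12); vs a2: b1 (payoff 12); vs a3: b1 (payoff 12).
The only mutual best response is (a2, b1); neither player gains by switching there.

(a2, b1)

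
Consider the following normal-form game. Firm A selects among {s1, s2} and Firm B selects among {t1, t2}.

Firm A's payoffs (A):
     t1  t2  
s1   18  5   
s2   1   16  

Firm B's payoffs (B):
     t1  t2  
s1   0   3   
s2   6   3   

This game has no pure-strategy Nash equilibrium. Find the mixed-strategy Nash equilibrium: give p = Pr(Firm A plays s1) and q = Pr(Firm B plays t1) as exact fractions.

p = 1/2, q = 11/28

In a mixed NE each player is indifferent between their pure strategies, so the opponent's mix sets the indifference.
Firm B indifferent between t1 and t2: p·0 + (1−p)·6 = p·3 + (1−p)·3 ⟹ 6 + (-6)p = 3 + 0p ⟹ p = 1/2.
Firm A indifferent between s1 and s2: q·18 + (1−q)·5 = q·1 + (1−q)·16 ⟹ 5 + 13q = 16 + (-15)q ⟹ q = 11/28.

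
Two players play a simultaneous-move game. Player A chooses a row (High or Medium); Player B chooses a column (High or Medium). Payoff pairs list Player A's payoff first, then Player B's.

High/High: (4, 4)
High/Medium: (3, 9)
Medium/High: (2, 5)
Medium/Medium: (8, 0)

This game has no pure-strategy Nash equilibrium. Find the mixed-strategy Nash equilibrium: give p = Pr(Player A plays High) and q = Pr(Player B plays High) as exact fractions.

In a mixed NE each player is indifferent between their pure strategies, so the opponent's mix sets the indifference.
Player B indifferent between High and Medium: p·4 + (1−p)·5 = p·9 + (1−p)·0 ⟹ 5 + (-1)p = 0 + 9p ⟹ p = 1/2.
Player A indifferent between High and Medium: q·4 + (1−q)·3 = q·2 + (1−q)·8 ⟹ 3 + 1q = 8 + (-6)q ⟹ q = 5/7.

p = 1/2, q = 5/7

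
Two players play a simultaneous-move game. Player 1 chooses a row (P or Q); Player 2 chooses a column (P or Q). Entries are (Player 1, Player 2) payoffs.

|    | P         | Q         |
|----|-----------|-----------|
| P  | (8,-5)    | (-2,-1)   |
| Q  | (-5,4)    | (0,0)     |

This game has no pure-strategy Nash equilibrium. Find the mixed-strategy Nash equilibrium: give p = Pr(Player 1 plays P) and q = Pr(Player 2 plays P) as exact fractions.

Each player's mixing probability is pinned down by making the *other* player indifferent.
Player 2 indifferent between P and Q: p·(-5) + (1−p)·4 = p·(-1) + (1−p)·0 ⟹ 4 + (-9)p = 0 + (-1)p ⟹ p = 1/2.
Player 1 indifferent between P and Q: q·8 + (1−q)·(-2) = q·(-5) + (1−q)·0 ⟹ (-2) + 10q = 0 + (-5)q ⟹ q = 2/15.

p = 1/2, q = 2/15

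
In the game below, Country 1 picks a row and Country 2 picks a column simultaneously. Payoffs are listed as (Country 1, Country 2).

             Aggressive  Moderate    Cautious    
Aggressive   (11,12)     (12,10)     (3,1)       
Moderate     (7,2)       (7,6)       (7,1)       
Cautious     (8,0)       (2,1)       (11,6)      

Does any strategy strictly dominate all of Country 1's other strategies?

A strategy is strictly dominant if it gives Country 1 a strictly higher payoff than every other strategy, against every choice by the opponent.
Aggressive is not dominant: against Cautious, Moderate gives 7 > 3.
Moderate is not dominant: against Aggressive, Aggressive gives 11 > 7.
Cautious is not dominant: against Aggressive, Aggressive gives 11 > 8.
No single strategy is best against every opponent action.

No strictly dominant strategy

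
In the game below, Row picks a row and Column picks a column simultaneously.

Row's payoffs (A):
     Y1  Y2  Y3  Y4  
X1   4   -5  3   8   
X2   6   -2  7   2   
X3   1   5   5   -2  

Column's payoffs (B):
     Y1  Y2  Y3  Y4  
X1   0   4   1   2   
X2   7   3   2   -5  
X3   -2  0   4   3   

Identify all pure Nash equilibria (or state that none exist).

(X2, Y1)

A profile is a Nash equilibrium when each player is best-responding to the other.
Row's best responses — vs Y1: X2 (payoff 6); vs Y2: X3 (payoff 5); vs Y3: X2 (payoff 7); vs Y4: X1 (payoff 8).
Column's best responses — vs X1: Y2 (payoff 4); vs X2: Y1 (payoff 7); vs X3: Y3 (payoff 4).
The only mutual best response is (X2, Y1); neither player gains by switching there.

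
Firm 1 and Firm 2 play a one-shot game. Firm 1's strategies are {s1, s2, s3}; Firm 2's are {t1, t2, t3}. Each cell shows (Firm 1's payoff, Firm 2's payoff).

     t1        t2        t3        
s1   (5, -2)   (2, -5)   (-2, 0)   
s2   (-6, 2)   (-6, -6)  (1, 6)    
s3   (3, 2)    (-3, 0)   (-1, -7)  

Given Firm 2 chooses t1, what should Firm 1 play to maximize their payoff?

With Firm 2 fixed at t1, Firm 1's payoffs are: s1 → 5, s2 → -6, s3 → 3.
The maximum is 5, achieved by s1.

s1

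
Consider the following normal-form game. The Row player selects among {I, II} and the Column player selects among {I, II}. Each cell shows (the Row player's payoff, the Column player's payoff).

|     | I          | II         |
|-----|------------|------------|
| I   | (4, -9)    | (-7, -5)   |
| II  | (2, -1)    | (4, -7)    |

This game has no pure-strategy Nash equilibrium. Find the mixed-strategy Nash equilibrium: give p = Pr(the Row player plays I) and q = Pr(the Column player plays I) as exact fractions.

p = 3/5, q = 11/13

In a mixed NE each player is indifferent between their pure strategies, so the opponent's mix sets the indifference.
The Column player indifferent between I and II: p·(-9) + (1−p)·(-1) = p·(-5) + (1−p)·(-7) ⟹ (-1) + (-8)p = (-7) + 2p ⟹ p = 3/5.
The Row player indifferent between I and II: q·4 + (1−q)·(-7) = q·2 + (1−q)·4 ⟹ (-7) + 11q = 4 + (-2)q ⟹ q = 11/13.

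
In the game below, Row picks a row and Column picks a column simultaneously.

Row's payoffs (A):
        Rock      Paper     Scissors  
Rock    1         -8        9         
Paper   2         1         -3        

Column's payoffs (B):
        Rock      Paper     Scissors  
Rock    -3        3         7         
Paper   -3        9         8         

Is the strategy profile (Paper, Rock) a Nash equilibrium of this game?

No

Holding Column at Rock: Row gets 2 from Paper, versus 1 from Rock. No profitable deviation for Row.
Holding Row at Paper: Column gets -3 from Rock but could get 9 by switching to Paper. Column has a profitable deviation.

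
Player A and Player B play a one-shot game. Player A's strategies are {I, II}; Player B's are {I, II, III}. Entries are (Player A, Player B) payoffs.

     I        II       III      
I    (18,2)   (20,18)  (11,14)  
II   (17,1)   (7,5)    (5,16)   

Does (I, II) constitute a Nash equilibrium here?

Yes

Holding Player B at II: Player A gets 20 from I, versus 7 from II. No profitable deviation for Player A.
Holding Player A at I: Player B gets 18 from II, versus 2 from I, 14 from III. No profitable deviation for Player B either.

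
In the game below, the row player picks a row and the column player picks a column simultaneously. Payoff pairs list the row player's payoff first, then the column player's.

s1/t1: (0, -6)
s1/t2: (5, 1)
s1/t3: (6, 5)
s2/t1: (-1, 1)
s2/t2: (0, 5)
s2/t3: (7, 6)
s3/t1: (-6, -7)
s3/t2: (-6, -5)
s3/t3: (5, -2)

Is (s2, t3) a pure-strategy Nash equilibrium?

Holding the column player at t3: the row player gets 7 from s2, versus 6 from s1, 5 from s3. No profitable deviation for the row player.
Holding the row player at s2: the column player gets 6 from t3, versus 1 from t1, 5 from t2. No profitable deviation for the column player either.

Yes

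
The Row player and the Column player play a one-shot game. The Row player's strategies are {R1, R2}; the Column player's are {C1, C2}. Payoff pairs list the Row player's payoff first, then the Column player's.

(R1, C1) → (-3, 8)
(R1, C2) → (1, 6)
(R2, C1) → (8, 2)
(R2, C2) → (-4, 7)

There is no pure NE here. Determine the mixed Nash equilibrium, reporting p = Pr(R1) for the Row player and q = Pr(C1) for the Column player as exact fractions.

p = 5/7, q = 5/16

Each player's mixing probability is pinned down by making the *other* player indifferent.
The Column player indifferent between C1 and C2: p·8 + (1−p)·2 = p·6 + (1−p)·7 ⟹ 2 + 6p = 7 + (-1)p ⟹ p = 5/7.
The Row player indifferent between R1 and R2: q·(-3) + (1−q)·1 = q·8 + (1−q)·(-4) ⟹ 1 + (-4)q = (-4) + 12q ⟹ q = 5/16.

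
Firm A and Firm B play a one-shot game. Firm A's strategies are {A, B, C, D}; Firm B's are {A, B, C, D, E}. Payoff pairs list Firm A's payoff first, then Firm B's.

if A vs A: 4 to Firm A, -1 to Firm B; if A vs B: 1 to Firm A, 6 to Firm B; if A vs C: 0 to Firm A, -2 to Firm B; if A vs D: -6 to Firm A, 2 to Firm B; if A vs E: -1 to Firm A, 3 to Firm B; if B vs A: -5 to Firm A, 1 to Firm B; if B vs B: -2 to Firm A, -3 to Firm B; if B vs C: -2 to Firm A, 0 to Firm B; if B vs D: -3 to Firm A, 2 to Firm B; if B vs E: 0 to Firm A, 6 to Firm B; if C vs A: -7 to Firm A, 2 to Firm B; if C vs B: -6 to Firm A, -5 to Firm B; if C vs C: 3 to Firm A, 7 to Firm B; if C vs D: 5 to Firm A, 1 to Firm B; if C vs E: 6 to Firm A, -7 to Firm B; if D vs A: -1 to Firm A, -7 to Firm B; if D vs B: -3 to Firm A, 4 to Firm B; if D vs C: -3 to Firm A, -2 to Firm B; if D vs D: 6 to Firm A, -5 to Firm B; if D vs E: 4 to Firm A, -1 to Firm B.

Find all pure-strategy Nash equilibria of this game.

(A, B) and (C, C)

Find each player's best response to every opponent strategy; NE are the intersections.
Firm A's best responses — vs A: A (payoff 4); vs B: A (payoff 1); vs C: C (payoff 3); vs D: D (payoff 6); vs E: C (payoff 6).
Firm B's best responses — vs A: B (payoff 6); vs B: E (payoff 6); vs C: C (payoff 7); vs D: B (payoff 4).
Mutual best responses occur at (A, B) and (C, C); at each, neither player gains by switching.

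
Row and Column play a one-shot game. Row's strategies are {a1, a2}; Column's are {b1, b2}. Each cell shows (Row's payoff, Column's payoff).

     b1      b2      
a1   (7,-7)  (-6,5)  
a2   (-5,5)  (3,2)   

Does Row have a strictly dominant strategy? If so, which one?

Check whether one of Row's strategies beats all alternatives regardless of what the opponent does.
a1 is not dominant: against b2, a2 gives 3 > -6.
a2 is not dominant: against b1, a1 gives 7 > -5.
No single strategy is best against every opponent action.

No strictly dominant strategy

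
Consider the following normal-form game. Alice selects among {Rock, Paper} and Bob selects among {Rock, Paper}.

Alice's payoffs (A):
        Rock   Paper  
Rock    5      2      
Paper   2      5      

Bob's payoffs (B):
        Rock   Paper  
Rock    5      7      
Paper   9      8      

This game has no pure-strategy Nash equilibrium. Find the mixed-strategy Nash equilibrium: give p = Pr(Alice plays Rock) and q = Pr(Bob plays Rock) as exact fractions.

p = 1/3, q = 1/2

Each player's mixing probability is pinned down by making the *other* player indifferent.
Bob indifferent between Rock and Paper: p·5 + (1−p)·9 = p·7 + (1−p)·8 ⟹ 9 + (-4)p = 8 + (-1)p ⟹ p = 1/3.
Alice indifferent between Rock and Paper: q·5 + (1−q)·2 = q·2 + (1−q)·5 ⟹ 2 + 3q = 5 + (-3)q ⟹ q = 1/2.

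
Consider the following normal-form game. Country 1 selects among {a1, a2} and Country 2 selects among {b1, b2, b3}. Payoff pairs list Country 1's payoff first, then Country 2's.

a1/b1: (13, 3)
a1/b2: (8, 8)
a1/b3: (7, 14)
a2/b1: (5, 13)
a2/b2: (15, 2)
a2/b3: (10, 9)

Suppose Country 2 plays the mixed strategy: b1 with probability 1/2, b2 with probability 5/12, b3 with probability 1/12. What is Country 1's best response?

a1

Country 1's best reply maximizes expected payoff against the mix.
a1: (1/2)·13 + (5/12)·8 + (1/12)·7 = 125/12
a2: (1/2)·5 + (5/12)·15 + (1/12)·10 = 115/12
Highest expected payoff is 125/12, from a1.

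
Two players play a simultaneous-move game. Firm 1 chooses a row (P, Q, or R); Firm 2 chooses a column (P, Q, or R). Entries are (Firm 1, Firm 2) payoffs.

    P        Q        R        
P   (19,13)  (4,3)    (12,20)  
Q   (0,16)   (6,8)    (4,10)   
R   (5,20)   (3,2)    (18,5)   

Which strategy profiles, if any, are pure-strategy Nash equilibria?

None

Check mutual best responses: a cell is a NE iff neither player can gain by unilaterally deviating.
Firm 1's best responses — vs P: P (payoff 19); vs Q: Q (payoff 6); vs R: R (payoff 18).
Firm 2's best responses — vs P: R (payoff 20); vs Q: P (payoff 16); vs R: P (payoff 20).
No cell has both players best-responding. For instance, Firm 1's best reply to Q is Q, but against Q Firm 2 prefers P over Q.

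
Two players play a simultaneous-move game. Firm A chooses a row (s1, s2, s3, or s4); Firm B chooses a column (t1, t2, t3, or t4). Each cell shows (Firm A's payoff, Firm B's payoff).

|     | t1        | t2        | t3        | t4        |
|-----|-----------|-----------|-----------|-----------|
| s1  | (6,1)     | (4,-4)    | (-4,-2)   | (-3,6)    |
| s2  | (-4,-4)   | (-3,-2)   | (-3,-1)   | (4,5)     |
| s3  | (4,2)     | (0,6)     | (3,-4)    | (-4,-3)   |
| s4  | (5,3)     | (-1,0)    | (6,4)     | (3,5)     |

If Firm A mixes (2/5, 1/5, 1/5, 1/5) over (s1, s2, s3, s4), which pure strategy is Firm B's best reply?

Compute Firm B's expected payoff from each pure strategy against the given mix.
t1: (2/5)·1 + (1/5)·(-4) + (1/5)·2 + (1/5)·3 = 3/5
t2: (2/5)·(-4) + (1/5)·(-2) + (1/5)·6 + (1/5)·0 = -4/5
t3: (2/5)·(-2) + (1/5)·(-1) + (1/5)·(-4) + (1/5)·4 = -1
t4: (2/5)·6 + (1/5)·5 + (1/5)·(-3) + (1/5)·5 = 19/5
Highest expected payoff is 19/5, from t4.

t4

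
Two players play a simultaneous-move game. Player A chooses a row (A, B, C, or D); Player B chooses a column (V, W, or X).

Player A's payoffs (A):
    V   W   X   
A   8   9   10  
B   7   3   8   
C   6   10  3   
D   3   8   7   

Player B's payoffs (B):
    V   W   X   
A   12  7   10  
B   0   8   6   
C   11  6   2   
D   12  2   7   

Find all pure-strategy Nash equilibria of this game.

Find each player's best response to every opponent strategy; NE are the intersections.
Player A's best responses — vs V: A (payoff 8); vs W: C (payoff 10); vs X: A (payoff 10).
Player B's best responses — vs A: V (payoff 12); vs B: W (payoff 8); vs C: V (payoff 11); vs D: V (payoff 12).
The only mutual best response is (A, V); neither player gains by switching there.

(A, V)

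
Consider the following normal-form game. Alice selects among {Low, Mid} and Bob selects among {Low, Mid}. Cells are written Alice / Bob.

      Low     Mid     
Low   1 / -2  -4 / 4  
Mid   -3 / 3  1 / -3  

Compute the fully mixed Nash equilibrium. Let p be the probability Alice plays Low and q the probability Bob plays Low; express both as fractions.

p = 1/2, q = 5/9

In a mixed NE each player is indifferent between their pure strategies, so the opponent's mix sets the indifference.
Bob indifferent between Low and Mid: p·(-2) + (1−p)·3 = p·4 + (1−p)·(-3) ⟹ 3 + (-5)p = (-3) + 7p ⟹ p = 1/2.
Alice indifferent between Low and Mid: q·1 + (1−q)·(-4) = q·(-3) + (1−q)·1 ⟹ (-4) + 5q = 1 + (-4)q ⟹ q = 5/9.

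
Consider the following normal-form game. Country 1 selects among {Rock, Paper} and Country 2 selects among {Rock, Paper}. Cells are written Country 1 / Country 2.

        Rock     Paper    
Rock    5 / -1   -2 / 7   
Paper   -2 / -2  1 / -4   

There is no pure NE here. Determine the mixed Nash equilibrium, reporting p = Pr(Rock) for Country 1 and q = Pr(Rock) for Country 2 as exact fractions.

Each player's mixing probability is pinned down by making the *other* player indifferent.
Country 2 indifferent between Rock and Paper: p·(-1) + (1−p)·(-2) = p·7 + (1−p)·(-4) ⟹ (-2) + 1p = (-4) + 11p ⟹ p = 1/5.
Country 1 indifferent between Rock and Paper: q·5 + (1−q)·(-2) = q·(-2) + (1−q)·1 ⟹ (-2) + 7q = 1 + (-3)q ⟹ q = 3/10.

p = 1/5, q = 3/10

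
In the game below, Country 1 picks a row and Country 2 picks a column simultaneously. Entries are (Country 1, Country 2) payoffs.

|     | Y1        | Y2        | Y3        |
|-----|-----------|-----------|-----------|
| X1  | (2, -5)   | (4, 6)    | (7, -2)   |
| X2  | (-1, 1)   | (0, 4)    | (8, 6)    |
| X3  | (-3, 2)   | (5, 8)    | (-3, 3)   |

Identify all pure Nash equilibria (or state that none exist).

Check mutual best responses: a cell is a NE iff neither player can gain by unilaterally deviating.
Country 1's best responses — vs Y1: X1 (payoff 2); vs Y2: X3 (payoff 5); vs Y3: X2 (payoff 8).
Country 2's best responses — vs X1: Y2 (payoff 6); vs X2: Y3 (payoff 6); vs X3: Y2 (payoff 8).
Mutual best responses occur at (X2, Y3) and (X3, Y2); at each, neither player gains by switching.

(X2, Y3) and (X3, Y2)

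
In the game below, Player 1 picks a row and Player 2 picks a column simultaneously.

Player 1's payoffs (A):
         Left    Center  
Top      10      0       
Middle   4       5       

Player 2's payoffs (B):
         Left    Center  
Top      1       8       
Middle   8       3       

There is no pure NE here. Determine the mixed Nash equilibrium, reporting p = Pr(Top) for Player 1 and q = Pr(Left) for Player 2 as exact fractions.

Each player's mixing probability is pinned down by making the *other* player indifferent.
Player 2 indifferent between Left and Center: p·1 + (1−p)·8 = p·8 + (1−p)·3 ⟹ 8 + (-7)p = 3 + 5p ⟹ p = 5/12.
Player 1 indifferent between Top and Middle: q·10 + (1−q)·0 = q·4 + (1−q)·5 ⟹ 0 + 10q = 5 + (-1)q ⟹ q = 5/11.

p = 5/12, q = 5/11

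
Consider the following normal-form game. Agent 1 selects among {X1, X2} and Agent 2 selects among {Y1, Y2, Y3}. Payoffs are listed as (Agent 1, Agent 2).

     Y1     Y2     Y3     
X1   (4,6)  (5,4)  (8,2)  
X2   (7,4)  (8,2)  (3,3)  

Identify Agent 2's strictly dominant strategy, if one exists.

Y1

A strategy is strictly dominant if it gives Agent 2 a strictly higher payoff than every other strategy, against every choice by the opponent.
Y1 strictly dominates: vs X1: 6 > each of {4, 2}; vs X2: 4 > each of {2, 3}.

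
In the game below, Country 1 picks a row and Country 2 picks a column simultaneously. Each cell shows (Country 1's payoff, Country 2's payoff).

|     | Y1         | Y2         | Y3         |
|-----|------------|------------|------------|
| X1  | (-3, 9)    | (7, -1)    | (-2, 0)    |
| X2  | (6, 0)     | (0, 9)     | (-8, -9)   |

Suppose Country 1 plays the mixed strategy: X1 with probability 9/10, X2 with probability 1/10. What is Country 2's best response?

Compute Country 2's expected payoff from each pure strategy against the given mix.
Y1: (9/10)·9 + (1/10)·0 = 81/10
Y2: (9/10)·(-1) + (1/10)·9 = 0
Y3: (9/10)·0 + (1/10)·(-9) = -9/10
Highest expected payoff is 81/10, from Y1.

Y1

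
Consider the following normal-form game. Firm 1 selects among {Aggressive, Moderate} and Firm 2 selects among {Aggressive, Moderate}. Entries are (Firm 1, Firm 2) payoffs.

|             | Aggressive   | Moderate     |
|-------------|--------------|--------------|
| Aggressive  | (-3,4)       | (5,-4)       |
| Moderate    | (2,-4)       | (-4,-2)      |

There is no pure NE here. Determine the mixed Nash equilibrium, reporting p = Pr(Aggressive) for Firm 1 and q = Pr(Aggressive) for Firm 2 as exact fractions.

Each player's mixing probability is pinned down by making the *other* player indifferent.
Firm 2 indifferent between Aggressive and Moderate: p·4 + (1−p)·(-4) = p·(-4) + (1−p)·(-2) ⟹ (-4) + 8p = (-2) + (-2)p ⟹ p = 1/5.
Firm 1 indifferent between Aggressive and Moderate: q·(-3) + (1−q)·5 = q·2 + (1−q)·(-4) ⟹ 5 + (-8)q = (-4) + 6q ⟹ q = 9/14.

p = 1/5, q = 9/14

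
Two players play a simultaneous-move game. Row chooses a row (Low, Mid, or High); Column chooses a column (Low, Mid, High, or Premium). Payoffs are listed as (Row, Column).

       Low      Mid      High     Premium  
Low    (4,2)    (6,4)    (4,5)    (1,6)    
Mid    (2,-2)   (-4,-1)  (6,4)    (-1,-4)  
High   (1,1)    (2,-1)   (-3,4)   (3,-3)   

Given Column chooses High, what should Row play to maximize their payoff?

With Column fixed at High, Row's payoffs are: Low → 4, Mid → 6, High → -3.
The maximum is 6, achieved by Mid.

Mid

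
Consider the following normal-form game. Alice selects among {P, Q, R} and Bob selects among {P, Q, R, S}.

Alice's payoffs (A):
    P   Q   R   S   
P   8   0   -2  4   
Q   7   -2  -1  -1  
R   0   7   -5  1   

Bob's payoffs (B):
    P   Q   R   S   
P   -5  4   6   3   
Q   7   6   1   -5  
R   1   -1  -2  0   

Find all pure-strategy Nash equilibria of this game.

Check mutual best responses: a cell is a NE iff neither player can gain by unilaterally deviating.
Alice's best responses — vs P: P (payoff 8); vs Q: R (payoff 7); vs R: Q (payoff -1); vs S: P (payoff 4).
Bob's best responses — vs P: R (payoff 6); vs Q: P (payoff 7); vs R: P (payoff 1).
No cell has both players best-responding. For instance, Alice's best reply to P is P, but against P Bob prefers R over P.

No pure-strategy Nash equilibrium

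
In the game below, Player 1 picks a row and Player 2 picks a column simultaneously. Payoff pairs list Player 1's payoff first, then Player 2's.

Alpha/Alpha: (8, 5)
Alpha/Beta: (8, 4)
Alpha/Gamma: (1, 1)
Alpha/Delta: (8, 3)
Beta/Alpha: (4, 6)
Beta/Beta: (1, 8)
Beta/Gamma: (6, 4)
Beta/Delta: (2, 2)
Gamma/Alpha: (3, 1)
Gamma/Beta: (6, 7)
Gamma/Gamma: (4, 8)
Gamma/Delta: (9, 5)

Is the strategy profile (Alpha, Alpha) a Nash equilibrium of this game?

Holding Player 2 at Alpha: Player 1 gets 8 from Alpha, versus 4 from Beta, 3 from Gamma. No profitable deviation for Player 1.
Holding Player 1 at Alpha: Player 2 gets 5 from Alpha, versus 4 from Beta, 1 from Gamma, 3 from Delta. No profitable deviation for Player 2 either.

Yes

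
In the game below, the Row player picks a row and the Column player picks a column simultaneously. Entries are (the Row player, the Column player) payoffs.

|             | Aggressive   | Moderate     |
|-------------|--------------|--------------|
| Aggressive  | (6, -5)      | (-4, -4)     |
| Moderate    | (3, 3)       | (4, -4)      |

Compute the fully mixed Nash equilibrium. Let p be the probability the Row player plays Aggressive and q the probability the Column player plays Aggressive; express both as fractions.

In a mixed NE each player is indifferent between their pure strategies, so the opponent's mix sets the indifference.
The Column player indifferent between Aggressive and Moderate: p·(-5) + (1−p)·3 = p·(-4) + (1−p)·(-4) ⟹ 3 + (-8)p = (-4) + 0p ⟹ p = 7/8.
The Row player indifferent between Aggressive and Moderate: q·6 + (1−q)·(-4) = q·3 + (1−q)·4 ⟹ (-4) + 10q = 4 + (-1)q ⟹ q = 8/11.

p = 7/8, q = 8/11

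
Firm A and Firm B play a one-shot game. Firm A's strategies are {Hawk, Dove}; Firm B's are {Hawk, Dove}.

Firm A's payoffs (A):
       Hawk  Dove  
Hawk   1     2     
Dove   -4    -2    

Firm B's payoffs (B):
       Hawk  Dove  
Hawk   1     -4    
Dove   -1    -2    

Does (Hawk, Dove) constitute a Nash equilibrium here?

Holding Firm B at Dove: Firm A gets 2 from Hawk, versus -2 from Dove. No profitable deviation for Firm A.
Holding Firm A at Hawk: Firm B gets -4 from Dove but could get 1 by switching to Hawk. Firm B has a profitable deviation.

No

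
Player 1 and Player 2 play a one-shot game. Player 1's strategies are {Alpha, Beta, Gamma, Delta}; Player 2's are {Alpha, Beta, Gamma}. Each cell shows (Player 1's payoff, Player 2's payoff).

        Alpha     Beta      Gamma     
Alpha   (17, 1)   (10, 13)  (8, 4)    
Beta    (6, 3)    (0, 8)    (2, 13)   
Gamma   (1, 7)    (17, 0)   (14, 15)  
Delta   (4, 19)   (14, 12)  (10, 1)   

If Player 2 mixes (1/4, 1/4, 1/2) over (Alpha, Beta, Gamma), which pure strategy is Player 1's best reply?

Gamma

Compute Player 1's expected payoff from each pure strategy against the given mix.
Alpha: (1/4)·17 + (1/4)·10 + (1/2)·8 = 43/4
Beta: (1/4)·6 + (1/4)·0 + (1/2)·2 = 5/2
Gamma: (1/4)·1 + (1/4)·17 + (1/2)·14 = 23/2
Delta: (1/4)·4 + (1/4)·14 + (1/2)·10 = 19/2
Highest expected payoff is 23/2, from Gamma.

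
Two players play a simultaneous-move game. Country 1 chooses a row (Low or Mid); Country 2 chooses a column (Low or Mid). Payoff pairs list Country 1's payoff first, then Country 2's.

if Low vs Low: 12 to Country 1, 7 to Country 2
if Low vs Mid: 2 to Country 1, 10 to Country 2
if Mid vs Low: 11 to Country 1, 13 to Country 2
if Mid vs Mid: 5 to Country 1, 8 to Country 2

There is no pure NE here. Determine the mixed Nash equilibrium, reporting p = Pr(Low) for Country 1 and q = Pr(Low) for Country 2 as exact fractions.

Each player's mixing probability is pinned down by making the *other* player indifferent.
Country 2 indifferent between Low and Mid: p·7 + (1−p)·13 = p·10 + (1−p)·8 ⟹ 13 + (-6)p = 8 + 2p ⟹ p = 5/8.
Country 1 indifferent between Low and Mid: q·12 + (1−q)·2 = q·11 + (1−q)·5 ⟹ 2 + 10q = 5 + 6q ⟹ q = 3/4.

p = 5/8, q = 3/4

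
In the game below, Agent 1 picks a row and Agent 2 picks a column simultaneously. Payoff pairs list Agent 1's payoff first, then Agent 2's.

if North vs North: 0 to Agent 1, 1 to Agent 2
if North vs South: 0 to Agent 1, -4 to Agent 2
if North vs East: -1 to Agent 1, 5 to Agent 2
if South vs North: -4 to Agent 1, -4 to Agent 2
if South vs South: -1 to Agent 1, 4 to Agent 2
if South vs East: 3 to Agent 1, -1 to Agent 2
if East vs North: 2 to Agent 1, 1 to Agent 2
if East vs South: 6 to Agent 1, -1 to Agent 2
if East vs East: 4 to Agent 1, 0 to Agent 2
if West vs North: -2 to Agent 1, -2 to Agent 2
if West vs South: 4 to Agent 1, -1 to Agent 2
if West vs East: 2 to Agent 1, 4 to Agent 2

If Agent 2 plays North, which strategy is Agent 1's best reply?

East

With Agent 2 fixed at North, Agent 1's payoffs are: North → 0, South → -4, East → 2, West → -2.
The maximum is 2, achieved by East.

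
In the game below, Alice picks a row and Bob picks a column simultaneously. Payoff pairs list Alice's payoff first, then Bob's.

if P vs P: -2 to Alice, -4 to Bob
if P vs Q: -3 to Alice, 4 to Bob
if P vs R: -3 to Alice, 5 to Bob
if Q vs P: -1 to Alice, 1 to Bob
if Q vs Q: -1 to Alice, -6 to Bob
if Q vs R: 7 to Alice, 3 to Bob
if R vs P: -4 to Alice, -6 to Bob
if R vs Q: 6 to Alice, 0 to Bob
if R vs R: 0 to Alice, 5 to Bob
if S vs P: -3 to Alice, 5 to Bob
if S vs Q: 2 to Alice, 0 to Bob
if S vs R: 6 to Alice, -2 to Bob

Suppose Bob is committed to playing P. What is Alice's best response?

With Bob fixed at P, Alice's payoffs are: P → -2, Q → -1, R → -4, S → -3.
The maximum is -1, achieved by Q.

Q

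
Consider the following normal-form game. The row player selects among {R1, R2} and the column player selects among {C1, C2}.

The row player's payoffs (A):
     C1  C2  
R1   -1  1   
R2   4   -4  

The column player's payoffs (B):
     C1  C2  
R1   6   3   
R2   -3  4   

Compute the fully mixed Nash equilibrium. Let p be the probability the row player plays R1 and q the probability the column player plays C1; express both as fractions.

Each player's mixing probability is pinned down by making the *other* player indifferent.
The column player indifferent between C1 and C2: p·6 + (1−p)·(-3) = p·3 + (1−p)·4 ⟹ (-3) + 9p = 4 + (-1)p ⟹ p = 7/10.
The row player indifferent between R1 and R2: q·(-1) + (1−q)·1 = q·4 + (1−q)·(-4) ⟹ 1 + (-2)q = (-4) + 8q ⟹ q = 1/2.

p = 7/10, q = 1/2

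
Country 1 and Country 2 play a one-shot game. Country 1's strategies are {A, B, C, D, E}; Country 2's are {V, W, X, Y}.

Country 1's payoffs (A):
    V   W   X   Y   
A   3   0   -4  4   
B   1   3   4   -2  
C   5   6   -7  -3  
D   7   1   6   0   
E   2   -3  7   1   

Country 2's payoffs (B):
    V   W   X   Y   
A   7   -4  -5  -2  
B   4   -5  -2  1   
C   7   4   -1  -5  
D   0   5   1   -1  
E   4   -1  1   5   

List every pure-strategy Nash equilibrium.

There is no pure-strategy Nash equilibrium

A profile is a Nash equilibrium when each player is best-responding to the other.
Country 1's best responses — vs V: D (payoff 7); vs W: C (payoff 6); vs X: E (payoff 7); vs Y: A (payoff 4).
Country 2's best responses — vs A: V (payoff 7); vs B: V (payoff 4); vs C: V (payoff 7); vs D: W (payoff 5); vs E: Y (payoff 5).
No cell has both players best-responding. For instance, Country 1's best reply to V is D, but against D Country 2 prefers W over V.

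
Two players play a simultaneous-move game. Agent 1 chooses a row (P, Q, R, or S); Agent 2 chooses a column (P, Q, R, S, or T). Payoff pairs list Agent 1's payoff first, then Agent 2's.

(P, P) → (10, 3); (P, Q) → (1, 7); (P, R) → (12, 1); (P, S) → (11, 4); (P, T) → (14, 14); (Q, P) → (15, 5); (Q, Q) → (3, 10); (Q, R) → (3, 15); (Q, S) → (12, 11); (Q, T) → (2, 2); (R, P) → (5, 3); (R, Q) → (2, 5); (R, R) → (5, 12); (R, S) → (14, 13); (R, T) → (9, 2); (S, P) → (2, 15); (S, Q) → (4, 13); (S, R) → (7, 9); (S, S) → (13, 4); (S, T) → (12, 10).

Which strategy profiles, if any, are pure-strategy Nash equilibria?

A profile is a Nash equilibrium when each player is best-responding to the other.
Agent 1's best responses — vs P: Q (payoff 15); vs Q: S (payoff 4); vs R: P (payoff 12); vs S: R (payoff 14); vs T: P (payoff 14).
Agent 2's best responses — vs P: T (payoff 14); vs Q: R (payoff 15); vs R: S (payoff 13); vs S: P (payoff 15).
Mutual best responses occur at (P, T) and (R, S); at each, neither player gains by switching.

(P, T) and (R, S)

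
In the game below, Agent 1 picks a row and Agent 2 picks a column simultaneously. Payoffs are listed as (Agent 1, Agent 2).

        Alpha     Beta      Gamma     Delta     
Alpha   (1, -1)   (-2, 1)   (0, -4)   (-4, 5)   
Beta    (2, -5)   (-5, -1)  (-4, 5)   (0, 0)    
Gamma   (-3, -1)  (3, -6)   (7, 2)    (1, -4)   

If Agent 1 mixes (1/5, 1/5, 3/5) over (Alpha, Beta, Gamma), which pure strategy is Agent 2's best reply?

Gamma

Agent 2's best reply maximizes expected payoff against the mix.
Alpha: (1/5)·(-1) + (1/5)·(-5) + (3/5)·(-1) = -9/5
Beta: (1/5)·1 + (1/5)·(-1) + (3/5)·(-6) = -18/5
Gamma: (1/5)·(-4) + (1/5)·5 + (3/5)·2 = 7/5
Delta: (1/5)·5 + (1/5)·0 + (3/5)·(-4) = -7/5
Highest expected payoff is 7/5, from Gamma.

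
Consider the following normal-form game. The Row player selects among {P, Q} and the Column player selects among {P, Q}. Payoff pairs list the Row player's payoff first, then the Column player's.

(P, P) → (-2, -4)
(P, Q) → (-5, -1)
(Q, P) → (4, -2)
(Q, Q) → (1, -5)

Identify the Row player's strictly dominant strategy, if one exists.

Check whether one of the Row player's strategies beats all alternatives regardless of what the opponent does.
Q strictly dominates: vs P: 4 > -2; vs Q: 1 > -5.

Q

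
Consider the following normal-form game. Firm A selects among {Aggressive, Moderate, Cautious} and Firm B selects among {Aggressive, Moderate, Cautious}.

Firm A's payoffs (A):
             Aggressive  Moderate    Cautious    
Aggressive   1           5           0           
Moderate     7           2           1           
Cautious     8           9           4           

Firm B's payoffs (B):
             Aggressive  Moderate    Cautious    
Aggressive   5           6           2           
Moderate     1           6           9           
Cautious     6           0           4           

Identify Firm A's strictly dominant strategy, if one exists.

Cautious

A strategy is strictly dominant if it gives Firm A a strictly higher payoff than every other strategy, against every choice by the opponent.
Cautious strictly dominates: vs Aggressive: 8 > each of {1, 7}; vs Moderate: 9 > each of {5, 2}; vs Cautious: 4 > each of {0, 1}.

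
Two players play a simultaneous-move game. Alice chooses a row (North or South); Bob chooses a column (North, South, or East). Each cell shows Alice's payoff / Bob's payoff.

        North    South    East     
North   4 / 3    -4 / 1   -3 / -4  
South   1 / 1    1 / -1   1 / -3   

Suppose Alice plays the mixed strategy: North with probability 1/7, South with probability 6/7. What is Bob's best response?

North

Bob's best reply maximizes expected payoff against the mix.
North: (1/7)·3 + (6/7)·1 = 9/7
South: (1/7)·1 + (6/7)·(-1) = -5/7
East: (1/7)·(-4) + (6/7)·(-3) = -22/7
Highest expected payoff is 9/7, from North.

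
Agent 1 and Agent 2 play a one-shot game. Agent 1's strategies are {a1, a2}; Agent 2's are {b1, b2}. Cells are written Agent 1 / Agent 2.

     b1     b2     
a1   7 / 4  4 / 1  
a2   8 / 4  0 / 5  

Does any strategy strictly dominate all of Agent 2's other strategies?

None

A strategy is strictly dominant if it gives Agent 2 a strictly higher payoff than every other strategy, against every choice by the opponent.
b1 is not dominant: against a2, b2 gives 5 > 4.
b2 is not dominant: against a1, b1 gives 4 > 1.
No single strategy is best against every opponent action.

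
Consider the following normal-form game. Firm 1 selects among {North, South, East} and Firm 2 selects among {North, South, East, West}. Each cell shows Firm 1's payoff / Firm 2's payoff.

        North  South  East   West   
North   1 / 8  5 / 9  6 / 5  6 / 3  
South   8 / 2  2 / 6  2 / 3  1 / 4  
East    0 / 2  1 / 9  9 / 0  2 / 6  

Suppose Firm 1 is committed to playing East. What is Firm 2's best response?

South

With Firm 1 fixed at East, Firm 2's payoffs are: North → 2, South → 9, East → 0, West → 6.
The maximum is 9, achieved by South.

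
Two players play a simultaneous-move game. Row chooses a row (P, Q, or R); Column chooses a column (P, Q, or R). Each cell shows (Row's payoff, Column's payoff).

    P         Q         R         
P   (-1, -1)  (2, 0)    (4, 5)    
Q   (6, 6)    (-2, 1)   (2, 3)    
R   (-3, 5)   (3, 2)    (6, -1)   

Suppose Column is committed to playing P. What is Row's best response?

Q

With Column fixed at P, Row's payoffs are: P → -1, Q → 6, R → -3.
The maximum is 6, achieved by Q.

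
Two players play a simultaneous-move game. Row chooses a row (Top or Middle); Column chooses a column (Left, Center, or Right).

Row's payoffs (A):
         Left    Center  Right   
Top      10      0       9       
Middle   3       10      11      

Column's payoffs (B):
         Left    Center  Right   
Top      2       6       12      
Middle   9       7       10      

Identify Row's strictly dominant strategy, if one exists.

No strictly dominant strategy

A strategy is strictly dominant if it gives Row a strictly higher payoff than every other strategy, against every choice by the opponent.
Top is not dominant: against Center, Middle gives 10 > 0.
Middle is not dominant: against Left, Top gives 10 > 3.
No single strategy is best against every opponent action.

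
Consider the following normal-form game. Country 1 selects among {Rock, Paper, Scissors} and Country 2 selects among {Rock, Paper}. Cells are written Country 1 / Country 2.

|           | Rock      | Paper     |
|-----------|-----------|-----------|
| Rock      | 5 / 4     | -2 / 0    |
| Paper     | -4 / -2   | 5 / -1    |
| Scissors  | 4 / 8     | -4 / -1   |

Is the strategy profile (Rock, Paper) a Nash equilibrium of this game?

Holding Country 2 at Paper: Country 1 gets -2 from Rock but could get 5 by switching to Paper. Country 1 has a profitable deviation.

No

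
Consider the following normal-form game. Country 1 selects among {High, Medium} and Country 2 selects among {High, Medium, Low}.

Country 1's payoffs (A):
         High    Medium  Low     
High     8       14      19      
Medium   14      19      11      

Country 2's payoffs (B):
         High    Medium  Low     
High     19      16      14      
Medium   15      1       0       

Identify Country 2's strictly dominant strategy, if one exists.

A strategy is strictly dominant if it gives Country 2 a strictly higher payoff than every other strategy, against every choice by the opponent.
High strictly dominates: vs High: 19 > each of {16, 14}; vs Medium: 15 > each of {1, 0}.

High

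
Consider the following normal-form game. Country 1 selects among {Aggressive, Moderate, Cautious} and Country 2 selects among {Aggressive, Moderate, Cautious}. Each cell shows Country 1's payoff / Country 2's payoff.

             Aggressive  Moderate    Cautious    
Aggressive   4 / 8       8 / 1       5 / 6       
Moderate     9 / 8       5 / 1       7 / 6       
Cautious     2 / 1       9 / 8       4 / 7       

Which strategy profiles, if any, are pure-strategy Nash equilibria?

(Moderate, Aggressive) and (Cautious, Moderate)

Check mutual best responses: a cell is a NE iff neither player can gain by unilaterally deviating.
Country 1's best responses — vs Aggressive: Moderate (payoff 9); vs Moderate: Cautious (payoff 9); vs Cautious: Moderate (payoff 7).
Country 2's best responses — vs Aggressive: Aggressive (payoff 8); vs Moderate: Aggressive (payoff 8); vs Cautious: Moderate (payoff 8).
Mutual best responses occur at (Moderate, Aggressive) and (Cautious, Moderate); at each, neither player gains by switching.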